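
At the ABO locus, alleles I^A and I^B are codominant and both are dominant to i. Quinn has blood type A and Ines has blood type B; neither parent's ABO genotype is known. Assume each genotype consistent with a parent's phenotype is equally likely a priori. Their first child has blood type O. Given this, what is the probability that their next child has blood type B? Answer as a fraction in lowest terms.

Possible genotypes: Quinn ∈ {I^A I^A, I^A i}; Ines ∈ {I^B I^B, I^B i}.
Weight each parental genotype pair by prior × P(type-O child):
  I^A i × I^B i: posterior weight 1; P(next child type B) = 1/4.
Weighted sum = 1/4.

1/4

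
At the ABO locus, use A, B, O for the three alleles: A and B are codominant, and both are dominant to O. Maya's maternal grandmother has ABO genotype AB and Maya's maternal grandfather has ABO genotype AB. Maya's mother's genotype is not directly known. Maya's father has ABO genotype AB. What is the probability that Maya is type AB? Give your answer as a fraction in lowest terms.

Maya's mother's ABO genotype from AB × AB: 1/4 AA, 1/2 AB, 1/4 BB.
Crossing each possibility with the father AB and summing P(type AB): 1/4·1/2 + 1/2·1/2 + 1/4·1/2 = 1/2.

1/2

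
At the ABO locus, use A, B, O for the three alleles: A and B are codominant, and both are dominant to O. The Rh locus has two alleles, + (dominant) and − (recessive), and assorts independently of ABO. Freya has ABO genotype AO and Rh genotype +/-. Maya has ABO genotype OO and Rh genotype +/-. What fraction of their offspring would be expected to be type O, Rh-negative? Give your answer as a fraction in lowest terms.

ABO cross AO × OO → offspring phenotypes: 1/2 O, 1/2 A.
Rh cross +/- × +/- → 3/4 Rh+, 1/4 Rh-.
Independent loci: P(type O, Rh-negative) = 1/2 × 1/4 = 1/8.

1/8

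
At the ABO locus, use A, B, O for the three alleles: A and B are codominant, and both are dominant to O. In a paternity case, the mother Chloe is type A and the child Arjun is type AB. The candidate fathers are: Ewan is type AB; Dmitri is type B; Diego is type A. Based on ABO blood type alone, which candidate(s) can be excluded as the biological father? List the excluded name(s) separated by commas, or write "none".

Diego

A candidate is excluded only if no genotype consistent with his phenotype could produce a type AB child with a type A mother.
Diego (type A): no genotype consistent with that phenotype can produce a type-AB child with a type-A mother.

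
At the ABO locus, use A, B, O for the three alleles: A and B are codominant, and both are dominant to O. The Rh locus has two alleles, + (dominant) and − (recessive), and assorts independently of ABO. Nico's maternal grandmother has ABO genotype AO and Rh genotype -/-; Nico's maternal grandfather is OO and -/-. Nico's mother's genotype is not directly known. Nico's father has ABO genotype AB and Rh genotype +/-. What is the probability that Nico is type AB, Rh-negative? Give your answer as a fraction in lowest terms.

Nico's mother's ABO genotype from AO × OO: 1/2 AO, 1/2 OO.
Crossing each possibility with the father AB and summing P(type AB): 1/2·1/4 + 1/2·0 = 1/8.
Similarly for Rh via the mother's Rh distribution: P(Rh-) = 1/2.
Independent loci: 1/8 × 1/2 = 1/16.

1/16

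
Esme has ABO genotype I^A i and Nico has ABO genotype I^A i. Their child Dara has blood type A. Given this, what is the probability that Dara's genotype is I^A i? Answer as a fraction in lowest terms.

Cross I^A i × I^A i → 1/4 I^A I^A, 1/2 I^A i, 1/4 i i.
Type-A genotypes among offspring: I^A I^A (1/4), I^A i (1/2); total 3/4.
P(I^A i | type A) = (1/2) / (3/4) = 2/3.

2/3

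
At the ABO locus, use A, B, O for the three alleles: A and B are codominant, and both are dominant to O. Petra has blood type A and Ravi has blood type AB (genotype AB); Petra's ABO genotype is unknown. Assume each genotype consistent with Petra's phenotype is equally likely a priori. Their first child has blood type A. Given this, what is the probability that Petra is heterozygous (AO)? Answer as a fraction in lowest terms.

1/2

Possible genotypes: Petra ∈ {AA, AO}; Ravi ∈ {AB}.
Weight each parental genotype pair by prior × P(type-A child):
  AA × AB: posterior weight 1/2.
  AO × AB: posterior weight 1/2.
Sum the posterior weight over pairs where Petra is AO: 1/2.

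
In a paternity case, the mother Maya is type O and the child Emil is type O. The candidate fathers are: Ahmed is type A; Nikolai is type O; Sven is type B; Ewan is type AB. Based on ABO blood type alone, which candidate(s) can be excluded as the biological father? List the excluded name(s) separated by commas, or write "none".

A candidate is excluded only if no genotype consistent with his phenotype could produce a type O child with a type O mother.
Ewan (type AB): no genotype consistent with that phenotype can produce a type-O child with a type-O mother.

Ewan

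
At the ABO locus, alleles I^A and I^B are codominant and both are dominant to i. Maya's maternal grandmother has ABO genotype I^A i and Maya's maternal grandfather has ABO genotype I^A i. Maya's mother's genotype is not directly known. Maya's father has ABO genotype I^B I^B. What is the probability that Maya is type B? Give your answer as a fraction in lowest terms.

Maya's mother's ABO genotype from I^A i × I^A i: 1/4 I^A I^A, 1/2 I^A i, 1/4 i i.
Crossing each possibility with the father I^B I^B and summing P(type B): 1/4·0 + 1/2·1/2 + 1/4·1 = 1/2.

1/2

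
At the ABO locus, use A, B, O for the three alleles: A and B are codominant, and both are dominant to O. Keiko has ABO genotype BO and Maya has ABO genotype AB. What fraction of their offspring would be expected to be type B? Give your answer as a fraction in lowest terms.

ABO cross BO × AB → offspring phenotypes: 1/4 A, 1/2 B, 1/4 AB.
So P(type B) = 1/2.

1/2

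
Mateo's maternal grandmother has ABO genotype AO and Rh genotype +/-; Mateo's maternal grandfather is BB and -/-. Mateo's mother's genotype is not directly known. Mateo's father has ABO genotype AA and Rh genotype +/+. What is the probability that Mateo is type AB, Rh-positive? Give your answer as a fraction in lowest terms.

1/2

Mateo's mother's ABO genotype from AO × BB: 1/2 AB, 1/2 BO.
Crossing each possibility with the father AA and summing P(type AB): 1/2·1/2 + 1/2·1/2 = 1/2.
Similarly for Rh via the mother's Rh distribution: P(Rh+) = 1.
Independent loci: 1/2 × 1 = 1/2.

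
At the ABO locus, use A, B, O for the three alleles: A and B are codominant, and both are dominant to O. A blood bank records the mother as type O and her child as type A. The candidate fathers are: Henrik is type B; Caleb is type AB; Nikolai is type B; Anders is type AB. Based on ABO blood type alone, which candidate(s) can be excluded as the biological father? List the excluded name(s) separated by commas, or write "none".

Henrik, Nikolai

A candidate is excluded only if no genotype consistent with his phenotype could produce a type A child with a type O mother.
Henrik (type B): no genotype consistent with that phenotype can produce a type-A child with a type-O mother.
Nikolai (type B): no genotype consistent with that phenotype can produce a type-A child with a type-O mother.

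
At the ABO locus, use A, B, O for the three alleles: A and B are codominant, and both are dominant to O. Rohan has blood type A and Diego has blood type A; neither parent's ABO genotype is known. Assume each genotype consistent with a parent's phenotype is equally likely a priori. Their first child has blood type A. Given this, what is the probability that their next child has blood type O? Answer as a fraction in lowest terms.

1/20

Possible genotypes: Rohan ∈ {AA, AO}; Diego ∈ {AA, AO}.
Weight each parental genotype pair by prior × P(type-A child):
  AA × AA: posterior weight 4/15; P(next child type O) = 0.
  AA × AO: posterior weight 4/15; P(next child type O) = 0.
  AO × AA: posterior weight 4/15; P(next child type O) = 0.
  AO × AO: posterior weight 1/5; P(next child type O) = 1/4.
Weighted sum = 1/20.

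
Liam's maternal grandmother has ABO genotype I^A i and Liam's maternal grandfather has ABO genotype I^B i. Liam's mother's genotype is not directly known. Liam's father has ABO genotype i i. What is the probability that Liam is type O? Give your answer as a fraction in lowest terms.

1/2

Liam's mother's ABO genotype from I^A i × I^B i: 1/4 I^A I^B, 1/4 I^A i, 1/4 I^B i, 1/4 i i.
Crossing each possibility with the father i i and summing P(type O): 1/4·0 + 1/4·1/2 + 1/4·1/2 + 1/4·1 = 1/2.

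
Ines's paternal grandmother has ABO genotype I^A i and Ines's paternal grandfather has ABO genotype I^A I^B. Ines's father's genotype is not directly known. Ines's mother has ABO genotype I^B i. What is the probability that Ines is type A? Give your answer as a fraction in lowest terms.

1/4

Ines's father's ABO genotype from I^A i × I^A I^B: 1/4 I^A I^A, 1/4 I^A I^B, 1/4 I^A i, 1/4 I^B i.
Crossing each possibility with the mother I^B i and summing P(type A): 1/4·1/2 + 1/4·1/4 + 1/4·1/4 + 1/4·0 = 1/4.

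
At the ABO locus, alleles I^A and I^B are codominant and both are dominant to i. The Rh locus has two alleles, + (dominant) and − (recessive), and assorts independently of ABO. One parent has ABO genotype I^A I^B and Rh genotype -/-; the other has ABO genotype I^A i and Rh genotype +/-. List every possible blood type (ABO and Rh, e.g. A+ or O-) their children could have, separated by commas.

Gametes from I^A I^B × I^A i give offspring ABO genotypes I^A I^A, I^A I^B, I^A i, I^B i, i.e. phenotypes A, B, AB.
Rh cross -/- × +/- → phenotypes Rh+, Rh-.
Combining independently: A+, A-, B+, B-, AB+, AB-.

A+, A-, B+, B-, AB+, AB-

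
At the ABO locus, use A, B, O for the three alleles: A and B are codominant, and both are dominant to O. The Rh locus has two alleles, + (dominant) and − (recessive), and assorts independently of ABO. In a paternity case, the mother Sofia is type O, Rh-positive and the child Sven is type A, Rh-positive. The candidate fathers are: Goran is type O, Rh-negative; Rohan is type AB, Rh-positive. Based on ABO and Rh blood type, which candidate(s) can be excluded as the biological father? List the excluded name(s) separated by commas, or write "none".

A candidate is excluded only if no genotype consistent with his phenotype could produce a type A, Rh-positive child with a type O, Rh-positive mother.
Goran (type O, Rh-): no genotype consistent with that phenotype can produce a type-A Rh+ child with a type-O mother.

Goran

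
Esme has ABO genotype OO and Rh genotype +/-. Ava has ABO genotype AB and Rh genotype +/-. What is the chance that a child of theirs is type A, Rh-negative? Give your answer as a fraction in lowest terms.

ABO cross OO × AB → offspring phenotypes: 1/2 A, 1/2 B.
Rh cross +/- × +/- → 3/4 Rh+, 1/4 Rh-.
Independent loci: P(type A, Rh-negative) = 1/2 × 1/4 = 1/8.

1/8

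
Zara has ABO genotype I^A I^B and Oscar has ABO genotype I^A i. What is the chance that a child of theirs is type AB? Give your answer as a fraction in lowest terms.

ABO cross I^A I^B × I^A i → offspring phenotypes: 1/2 A, 1/4 B, 1/4 AB.
So P(type AB) = 1/4.

1/4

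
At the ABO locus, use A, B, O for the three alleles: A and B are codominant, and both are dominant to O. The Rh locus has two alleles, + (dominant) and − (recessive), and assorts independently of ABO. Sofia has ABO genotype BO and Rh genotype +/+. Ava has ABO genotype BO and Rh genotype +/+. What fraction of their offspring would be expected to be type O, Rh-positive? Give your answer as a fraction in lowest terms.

ABO cross BO × BO → offspring phenotypes: 1/4 O, 3/4 B.
Rh cross +/+ × +/+ → 1 Rh+.
Independent loci: P(type O, Rh-positive) = 1/4 × 1 = 1/4.

1/4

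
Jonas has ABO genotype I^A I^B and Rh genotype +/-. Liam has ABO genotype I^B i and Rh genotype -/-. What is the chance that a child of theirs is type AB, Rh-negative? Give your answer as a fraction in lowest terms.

1/8

ABO cross I^A I^B × I^B i → offspring phenotypes: 1/4 A, 1/2 B, 1/4 AB.
Rh cross +/- × -/- → 1/2 Rh+, 1/2 Rh-.
Independent loci: P(type AB, Rh-negative) = 1/4 × 1/2 = 1/8.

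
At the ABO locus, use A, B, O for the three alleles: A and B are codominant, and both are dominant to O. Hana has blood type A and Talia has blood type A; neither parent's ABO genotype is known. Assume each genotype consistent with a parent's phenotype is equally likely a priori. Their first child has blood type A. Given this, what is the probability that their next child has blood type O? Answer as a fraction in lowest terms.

Possible genotypes: Hana ∈ {AA, AO}; Talia ∈ {AA, AO}.
Weight each parental genotype pair by prior × P(type-A child):
  AA × AA: posterior weight 4/15; P(next child type O) = 0.
  AA × AO: posterior weight 4/15; P(next child type O) = 0.
  AO × AA: posterior weight 4/15; P(next child type O) = 0.
  AO × AO: posterior weight 1/5; P(next child type O) = 1/4.
Weighted sum = 1/20.

1/20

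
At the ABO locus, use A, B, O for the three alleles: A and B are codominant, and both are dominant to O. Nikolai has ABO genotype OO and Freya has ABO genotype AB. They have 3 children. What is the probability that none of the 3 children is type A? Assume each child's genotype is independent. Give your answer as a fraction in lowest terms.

1/8

ABO cross OO × AB → 1/2 A, 1/2 B.
So P(type A) = 1/2 per child.
P(not type A) = 1/2 for one child; (1/2)^3 = 1/8.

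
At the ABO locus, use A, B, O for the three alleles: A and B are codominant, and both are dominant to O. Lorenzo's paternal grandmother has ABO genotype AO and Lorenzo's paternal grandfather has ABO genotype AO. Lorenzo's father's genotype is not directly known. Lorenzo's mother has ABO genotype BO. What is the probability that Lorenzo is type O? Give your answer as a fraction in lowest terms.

1/4

Lorenzo's father's ABO genotype from AO × AO: 1/4 AA, 1/2 AO, 1/4 OO.
Crossing each possibility with the mother BO and summing P(type O): 1/4·0 + 1/2·1/4 + 1/4·1/2 = 1/4.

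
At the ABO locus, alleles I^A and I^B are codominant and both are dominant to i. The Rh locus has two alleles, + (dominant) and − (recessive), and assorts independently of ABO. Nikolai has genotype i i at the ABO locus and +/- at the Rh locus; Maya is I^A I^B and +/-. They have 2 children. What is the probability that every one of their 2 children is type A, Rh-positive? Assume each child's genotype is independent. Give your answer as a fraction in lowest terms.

ABO cross i i × I^A I^B → 1/2 A, 1/2 B.
Rh cross +/- × +/- → 3/4 Rh+, 1/4 Rh-; so P(type A, Rh-positive) = 1/2 × 3/4 = 3/8 per child.
All 2 independent: (3/8)^2 = 9/64.

9/64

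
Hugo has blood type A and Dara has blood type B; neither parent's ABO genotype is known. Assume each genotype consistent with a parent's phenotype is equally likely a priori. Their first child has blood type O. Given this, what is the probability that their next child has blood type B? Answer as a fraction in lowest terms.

1/4

Possible genotypes: Hugo ∈ {AA, AO}; Dara ∈ {BB, BO}.
Weight each parental genotype pair by prior × P(type-O child):
  AO × BO: posterior weight 1; P(next child type B) = 1/4.
Weighted sum = 1/4.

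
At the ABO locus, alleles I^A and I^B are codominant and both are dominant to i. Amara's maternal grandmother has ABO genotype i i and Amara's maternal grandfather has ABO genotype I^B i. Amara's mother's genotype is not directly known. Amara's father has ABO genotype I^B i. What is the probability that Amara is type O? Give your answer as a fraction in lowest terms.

Amara's mother's ABO genotype from i i × I^B i: 1/2 I^B i, 1/2 i i.
Crossing each possibility with the father I^B i and summing P(type O): 1/2·1/4 + 1/2·1/2 = 3/8.

3/8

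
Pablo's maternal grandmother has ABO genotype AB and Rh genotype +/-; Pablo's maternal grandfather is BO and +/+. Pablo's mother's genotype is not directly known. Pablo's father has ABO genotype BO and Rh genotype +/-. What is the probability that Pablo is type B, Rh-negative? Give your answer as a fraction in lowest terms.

5/64

Pablo's mother's ABO genotype from AB × BO: 1/4 AB, 1/4 AO, 1/4 BB, 1/4 BO.
Crossing each possibility with the father BO and summing P(type B): 1/4·1/2 + 1/4·1/4 + 1/4·1 + 1/4·3/4 = 5/8.
Similarly for Rh via the mother's Rh distribution: P(Rh-) = 1/8.
Independent loci: 5/8 × 1/8 = 5/64.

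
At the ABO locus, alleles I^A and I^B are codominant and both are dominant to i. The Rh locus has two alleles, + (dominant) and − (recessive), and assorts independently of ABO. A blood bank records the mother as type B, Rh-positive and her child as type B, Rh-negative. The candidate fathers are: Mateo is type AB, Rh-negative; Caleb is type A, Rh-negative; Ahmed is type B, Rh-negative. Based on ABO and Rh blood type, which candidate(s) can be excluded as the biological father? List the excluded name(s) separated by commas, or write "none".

A candidate is excluded only if no genotype consistent with his phenotype could produce a type B, Rh-negative child with a type B, Rh-positive mother.
Every candidate has at least one consistent genotype combination, so none can be excluded.

none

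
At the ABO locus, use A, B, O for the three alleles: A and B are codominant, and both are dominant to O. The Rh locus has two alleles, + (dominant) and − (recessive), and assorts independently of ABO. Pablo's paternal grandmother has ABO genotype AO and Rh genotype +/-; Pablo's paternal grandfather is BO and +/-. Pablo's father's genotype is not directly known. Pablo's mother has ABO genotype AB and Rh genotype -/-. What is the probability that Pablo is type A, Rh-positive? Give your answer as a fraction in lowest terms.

Pablo's father's ABO genotype from AO × BO: 1/4 AB, 1/4 AO, 1/4 BO, 1/4 OO.
Crossing each possibility with the mother AB and summing P(type A): 1/4·1/4 + 1/4·1/2 + 1/4·1/4 + 1/4·1/2 = 3/8.
Similarly for Rh via the father's Rh distribution: P(Rh+) = 1/2.
Independent loci: 3/8 × 1/2 = 3/16.

3/16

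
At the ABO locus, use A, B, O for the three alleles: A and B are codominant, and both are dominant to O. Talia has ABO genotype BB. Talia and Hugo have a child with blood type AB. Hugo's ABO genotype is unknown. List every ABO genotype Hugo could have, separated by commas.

For each candidate genotype of Hugo, check whether crossing it with BB can produce every observed child phenotype.
  AA → possible child types {AB} ✓
  AB → possible child types {B, AB} ✓
  AO → possible child types {B, AB} ✓
  BB → possible child types {B} ✗
  BO → possible child types {B} ✗
  OO → possible child types {B} ✗

AA, AB, AO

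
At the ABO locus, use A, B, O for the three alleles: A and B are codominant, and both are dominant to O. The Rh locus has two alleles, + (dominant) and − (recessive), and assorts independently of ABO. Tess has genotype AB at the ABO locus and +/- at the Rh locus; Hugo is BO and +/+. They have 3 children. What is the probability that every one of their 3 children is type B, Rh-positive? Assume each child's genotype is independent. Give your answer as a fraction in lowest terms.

1/8

ABO cross AB × BO → 1/4 A, 1/2 B, 1/4 AB.
Rh cross +/- × +/+ → 1 Rh+; so P(type B, Rh-positive) = 1/2 × 1 = 1/2 per child.
All 3 independent: (1/2)^3 = 1/8.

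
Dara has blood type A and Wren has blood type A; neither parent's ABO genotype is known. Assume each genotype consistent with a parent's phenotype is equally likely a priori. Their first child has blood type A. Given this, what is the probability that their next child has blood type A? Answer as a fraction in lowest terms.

19/20

Possible genotypes: Dara ∈ {I^A I^A, I^A i}; Wren ∈ {I^A I^A, I^A i}.
Weight each parental genotype pair by prior × P(type-A child):
  I^A I^A × I^A I^A: posterior weight 4/15; P(next child type A) = 1.
  I^A I^A × I^A i: posterior weight 4/15; P(next child type A) = 1.
  I^A i × I^A I^A: posterior weight 4/15; P(next child type A) = 1.
  I^A i × I^A i: posterior weight 1/5; P(next child type A) = 3/4.
Weighted sum = 19/20.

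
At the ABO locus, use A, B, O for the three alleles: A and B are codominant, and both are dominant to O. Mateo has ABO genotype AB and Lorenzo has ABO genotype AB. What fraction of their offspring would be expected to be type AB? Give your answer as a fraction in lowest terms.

ABO cross AB × AB → offspring phenotypes: 1/4 A, 1/4 B, 1/2 AB.
So P(type AB) = 1/2.

1/2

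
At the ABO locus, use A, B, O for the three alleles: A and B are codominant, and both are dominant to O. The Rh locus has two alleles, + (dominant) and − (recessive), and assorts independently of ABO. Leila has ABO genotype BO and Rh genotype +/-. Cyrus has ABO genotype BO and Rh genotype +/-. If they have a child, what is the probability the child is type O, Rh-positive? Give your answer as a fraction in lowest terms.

3/16

ABO cross BO × BO → offspring phenotypes: 1/4 O, 3/4 B.
Rh cross +/- × +/- → 3/4 Rh+, 1/4 Rh-.
Independent loci: P(type O, Rh-positive) = 1/4 × 3/4 = 3/16.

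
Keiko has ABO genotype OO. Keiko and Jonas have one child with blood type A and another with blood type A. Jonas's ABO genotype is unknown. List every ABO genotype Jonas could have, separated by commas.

For each candidate genotype of Jonas, check whether crossing it with OO can produce every observed child phenotype.
  AA → possible child types {A} ✓
  AB → possible child types {A, B} ✓
  AO → possible child types {O, A} ✓
  BB → possible child types {B} ✗
  BO → possible child types {O, B} ✗
  OO → possible child types {O} ✗

AA, AB, AO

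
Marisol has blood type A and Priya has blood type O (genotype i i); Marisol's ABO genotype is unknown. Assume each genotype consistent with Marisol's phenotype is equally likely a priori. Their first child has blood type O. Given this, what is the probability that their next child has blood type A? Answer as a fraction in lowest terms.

1/2

Possible genotypes: Marisol ∈ {I^A I^A, I^A i}; Priya ∈ {i i}.
Weight each parental genotype pair by prior × P(type-O child):
  I^A i × i i: posterior weight 1; P(next child type A) = 1/2.
Weighted sum = 1/2.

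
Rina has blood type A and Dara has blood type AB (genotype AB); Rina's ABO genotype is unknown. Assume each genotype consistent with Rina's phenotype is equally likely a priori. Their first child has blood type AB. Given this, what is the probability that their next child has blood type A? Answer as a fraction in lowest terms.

Possible genotypes: Rina ∈ {AA, AO}; Dara ∈ {AB}.
Weight each parental genotype pair by prior × P(type-AB child):
  AA × AB: posterior weight 2/3; P(next child type A) = 1/2.
  AO × AB: posterior weight 1/3; P(next child type A) = 1/2.
Weighted sum = 1/2.

1/2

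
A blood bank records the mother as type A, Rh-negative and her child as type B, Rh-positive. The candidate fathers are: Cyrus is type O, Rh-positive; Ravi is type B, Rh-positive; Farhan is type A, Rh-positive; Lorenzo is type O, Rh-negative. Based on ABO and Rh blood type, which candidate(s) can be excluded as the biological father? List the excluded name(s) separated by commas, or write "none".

A candidate is excluded only if no genotype consistent with his phenotype could produce a type B, Rh-positive child with a type A, Rh-negative mother.
Cyrus (type O, Rh+): no genotype consistent with that phenotype can produce a type-B Rh+ child with a type-A mother.
Farhan (type A, Rh+): no genotype consistent with that phenotype can produce a type-B Rh+ child with a type-A mother.
Lorenzo (type O, Rh-): no genotype consistent with that phenotype can produce a type-B Rh+ child with a type-A mother.

Cyrus, Farhan, Lorenzo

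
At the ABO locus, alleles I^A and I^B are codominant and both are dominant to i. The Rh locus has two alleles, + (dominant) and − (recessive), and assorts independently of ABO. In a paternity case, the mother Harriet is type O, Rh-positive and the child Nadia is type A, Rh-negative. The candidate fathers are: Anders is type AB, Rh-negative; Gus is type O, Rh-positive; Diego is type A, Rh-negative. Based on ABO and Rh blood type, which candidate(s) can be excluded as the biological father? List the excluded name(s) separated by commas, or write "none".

Gus

A candidate is excluded only if no genotype consistent with his phenotype could produce a type A, Rh-negative child with a type O, Rh-positive mother.
Gus (type O, Rh+): no genotype consistent with that phenotype can produce a type-A Rh- child with a type-O mother.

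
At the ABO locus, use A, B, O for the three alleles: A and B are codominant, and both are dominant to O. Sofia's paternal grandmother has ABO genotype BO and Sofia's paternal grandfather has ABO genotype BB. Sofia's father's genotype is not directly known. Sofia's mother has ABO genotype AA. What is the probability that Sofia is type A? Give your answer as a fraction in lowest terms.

1/4

Sofia's father's ABO genotype from BO × BB: 1/2 BB, 1/2 BO.
Crossing each possibility with the mother AA and summing P(type A): 1/2·0 + 1/2·1/2 = 1/4.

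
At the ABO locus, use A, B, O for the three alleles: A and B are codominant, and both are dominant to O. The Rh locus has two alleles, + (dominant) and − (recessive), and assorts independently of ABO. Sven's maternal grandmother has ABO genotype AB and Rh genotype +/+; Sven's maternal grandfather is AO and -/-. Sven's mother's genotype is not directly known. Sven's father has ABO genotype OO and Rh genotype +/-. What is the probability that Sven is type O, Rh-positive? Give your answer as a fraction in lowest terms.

3/16

Sven's mother's ABO genotype from AB × AO: 1/4 AA, 1/4 AB, 1/4 AO, 1/4 BO.
Crossing each possibility with the father OO and summing P(type O): 1/4·0 + 1/4·0 + 1/4·1/2 + 1/4·1/2 = 1/4.
Similarly for Rh via the mother's Rh distribution: P(Rh+) = 3/4.
Independent loci: 1/4 × 3/4 = 3/16.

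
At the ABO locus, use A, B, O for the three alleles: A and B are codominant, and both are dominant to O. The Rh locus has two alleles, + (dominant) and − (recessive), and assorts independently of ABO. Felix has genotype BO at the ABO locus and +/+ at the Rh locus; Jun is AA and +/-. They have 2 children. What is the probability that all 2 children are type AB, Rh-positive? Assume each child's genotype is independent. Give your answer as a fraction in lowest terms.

1/4

ABO cross BO × AA → 1/2 A, 1/2 AB.
Rh cross +/+ × +/- → 1 Rh+; so P(type AB, Rh-positive) = 1/2 × 1 = 1/2 per child.
All 2 independent: (1/2)^2 = 1/4.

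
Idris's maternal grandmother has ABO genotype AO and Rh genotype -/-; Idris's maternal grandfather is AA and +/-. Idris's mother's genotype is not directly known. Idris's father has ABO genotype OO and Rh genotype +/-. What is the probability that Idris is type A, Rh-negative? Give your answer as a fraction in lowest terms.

Idris's mother's ABO genotype from AO × AA: 1/2 AA, 1/2 AO.
Crossing each possibility with the father OO and summing P(type A): 1/2·1 + 1/2·1/2 = 3/4.
Similarly for Rh via the mother's Rh distribution: P(Rh-) = 3/8.
Independent loci: 3/4 × 3/8 = 9/32.

9/32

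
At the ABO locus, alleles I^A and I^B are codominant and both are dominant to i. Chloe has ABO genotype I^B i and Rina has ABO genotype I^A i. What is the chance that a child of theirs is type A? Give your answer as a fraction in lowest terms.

ABO cross I^B i × I^A i → offspring phenotypes: 1/4 O, 1/4 A, 1/4 B, 1/4 AB.
So P(type A) = 1/4.

1/4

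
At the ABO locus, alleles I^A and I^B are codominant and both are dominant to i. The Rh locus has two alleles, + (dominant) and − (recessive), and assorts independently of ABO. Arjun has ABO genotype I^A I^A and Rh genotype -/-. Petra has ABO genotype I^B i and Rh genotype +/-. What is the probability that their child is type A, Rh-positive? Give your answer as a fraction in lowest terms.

1/4

ABO cross I^A I^A × I^B i → offspring phenotypes: 1/2 A, 1/2 AB.
Rh cross -/- × +/- → 1/2 Rh+, 1/2 Rh-.
Independent loci: P(type A, Rh-positive) = 1/2 × 1/2 = 1/4.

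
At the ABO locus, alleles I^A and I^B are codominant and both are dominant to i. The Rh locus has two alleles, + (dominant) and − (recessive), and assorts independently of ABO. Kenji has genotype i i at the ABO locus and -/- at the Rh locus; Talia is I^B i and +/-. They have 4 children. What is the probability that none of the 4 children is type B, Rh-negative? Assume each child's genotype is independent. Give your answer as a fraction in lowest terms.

ABO cross i i × I^B i → 1/2 O, 1/2 B.
Rh cross -/- × +/- → 1/2 Rh+, 1/2 Rh-; so P(type B, Rh-negative) = 1/2 × 1/2 = 1/4 per child.
P(not type B, Rh-negative) = 3/4 for one child; (3/4)^4 = 81/256.

81/256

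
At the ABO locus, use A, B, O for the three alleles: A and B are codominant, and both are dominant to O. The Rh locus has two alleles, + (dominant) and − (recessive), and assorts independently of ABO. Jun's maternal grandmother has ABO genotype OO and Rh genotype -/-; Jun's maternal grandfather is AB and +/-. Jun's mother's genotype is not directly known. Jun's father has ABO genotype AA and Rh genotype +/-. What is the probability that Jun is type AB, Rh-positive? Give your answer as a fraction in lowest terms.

Jun's mother's ABO genotype from OO × AB: 1/2 AO, 1/2 BO.
Crossing each possibility with the father AA and summing P(type AB): 1/2·0 + 1/2·1/2 = 1/4.
Similarly for Rh via the mother's Rh distribution: P(Rh+) = 5/8.
Independent loci: 1/4 × 5/8 = 5/32.

5/32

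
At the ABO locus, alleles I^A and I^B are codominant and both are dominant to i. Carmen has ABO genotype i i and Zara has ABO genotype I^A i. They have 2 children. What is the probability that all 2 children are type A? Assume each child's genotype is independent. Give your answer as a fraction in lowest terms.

1/4

ABO cross i i × I^A i → 1/2 O, 1/2 A.
So P(type A) = 1/2 per child.
All 2 independent: (1/2)^2 = 1/4.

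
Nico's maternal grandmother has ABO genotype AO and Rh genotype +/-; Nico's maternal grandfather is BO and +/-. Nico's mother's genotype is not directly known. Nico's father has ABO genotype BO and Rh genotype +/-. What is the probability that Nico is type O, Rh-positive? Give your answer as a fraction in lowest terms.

3/16

Nico's mother's ABO genotype from AO × BO: 1/4 AB, 1/4 AO, 1/4 BO, 1/4 OO.
Crossing each possibility with the father BO and summing P(type O): 1/4·0 + 1/4·1/4 + 1/4·1/4 + 1/4·1/2 = 1/4.
Similarly for Rh via the mother's Rh distribution: P(Rh+) = 3/4.
Independent loci: 1/4 × 3/4 = 3/16.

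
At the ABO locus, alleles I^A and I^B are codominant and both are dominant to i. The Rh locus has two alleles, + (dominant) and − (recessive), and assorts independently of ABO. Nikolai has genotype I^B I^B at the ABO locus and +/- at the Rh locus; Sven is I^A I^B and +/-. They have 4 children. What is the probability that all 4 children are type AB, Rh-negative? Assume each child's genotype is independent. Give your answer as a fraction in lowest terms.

ABO cross I^B I^B × I^A I^B → 1/2 B, 1/2 AB.
Rh cross +/- × +/- → 3/4 Rh+, 1/4 Rh-; so P(type AB, Rh-negative) = 1/2 × 1/4 = 1/8 per child.
All 4 independent: (1/8)^4 = 1/4096.

1/4096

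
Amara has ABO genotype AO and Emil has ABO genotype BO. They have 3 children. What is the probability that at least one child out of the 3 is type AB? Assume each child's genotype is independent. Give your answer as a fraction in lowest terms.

ABO cross AO × BO → 1/4 O, 1/4 A, 1/4 B, 1/4 AB.
So P(type AB) = 1/4 per child.
P(none) = (3/4)^3 = 27/64; P(at least one) = 1 − 27/64 = 37/64.

37/64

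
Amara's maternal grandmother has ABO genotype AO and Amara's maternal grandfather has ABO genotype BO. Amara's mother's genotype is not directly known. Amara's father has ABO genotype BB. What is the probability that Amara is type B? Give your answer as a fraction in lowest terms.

Amara's mother's ABO genotype from AO × BO: 1/4 AB, 1/4 AO, 1/4 BO, 1/4 OO.
Crossing each possibility with the father BB and summing P(type B): 1/4·1/2 + 1/4·1/2 + 1/4·1 + 1/4·1 = 3/4.

3/4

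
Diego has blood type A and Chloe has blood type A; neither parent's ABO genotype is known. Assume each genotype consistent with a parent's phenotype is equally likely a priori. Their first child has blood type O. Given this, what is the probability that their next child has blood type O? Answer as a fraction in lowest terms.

1/4

Possible genotypes: Diego ∈ {I^A I^A, I^A i}; Chloe ∈ {I^A I^A, I^A i}.
Weight each parental genotype pair by prior × P(type-O child):
  I^A i × I^A i: posterior weight 1; P(next child type O) = 1/4.
Weighted sum = 1/4.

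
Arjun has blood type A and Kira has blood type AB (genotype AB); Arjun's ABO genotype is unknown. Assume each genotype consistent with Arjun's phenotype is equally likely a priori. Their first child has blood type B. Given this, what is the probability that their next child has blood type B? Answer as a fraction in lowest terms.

Possible genotypes: Arjun ∈ {AA, AO}; Kira ∈ {AB}.
Weight each parental genotype pair by prior × P(type-B child):
  AO × AB: posterior weight 1; P(next child type B) = 1/4.
Weighted sum = 1/4.

1/4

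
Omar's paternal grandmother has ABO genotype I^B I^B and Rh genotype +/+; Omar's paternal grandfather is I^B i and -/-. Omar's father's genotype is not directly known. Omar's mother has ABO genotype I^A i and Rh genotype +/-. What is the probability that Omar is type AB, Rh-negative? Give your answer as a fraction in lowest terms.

3/32

Omar's father's ABO genotype from I^B I^B × I^B i: 1/2 I^B I^B, 1/2 I^B i.
Crossing each possibility with the mother I^A i and summing P(type AB): 1/2·1/2 + 1/2·1/4 = 3/8.
Similarly for Rh via the father's Rh distribution: P(Rh-) = 1/4.
Independent loci: 3/8 × 1/4 = 3/32.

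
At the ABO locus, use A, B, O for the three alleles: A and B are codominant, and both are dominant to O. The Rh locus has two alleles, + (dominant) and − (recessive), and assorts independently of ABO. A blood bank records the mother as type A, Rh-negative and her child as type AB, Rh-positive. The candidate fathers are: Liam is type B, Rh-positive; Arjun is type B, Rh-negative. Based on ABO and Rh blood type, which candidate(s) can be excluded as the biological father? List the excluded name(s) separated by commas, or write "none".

Arjun

A candidate is excluded only if no genotype consistent with his phenotype could produce a type AB, Rh-positive child with a type A, Rh-negative mother.
Arjun (type B, Rh-): no genotype consistent with that phenotype can produce a type-AB Rh+ child with a type-A mother.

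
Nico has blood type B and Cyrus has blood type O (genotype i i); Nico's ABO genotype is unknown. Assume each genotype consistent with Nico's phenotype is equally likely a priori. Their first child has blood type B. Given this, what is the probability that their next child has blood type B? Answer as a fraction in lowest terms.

Possible genotypes: Nico ∈ {I^B I^B, I^B i}; Cyrus ∈ {i i}.
Weight each parental genotype pair by prior × P(type-B child):
  I^B I^B × i i: posterior weight 2/3; P(next child type B) = 1.
  I^B i × i i: posterior weight 1/3; P(next child type B) = 1/2.
Weighted sum = 5/6.

5/6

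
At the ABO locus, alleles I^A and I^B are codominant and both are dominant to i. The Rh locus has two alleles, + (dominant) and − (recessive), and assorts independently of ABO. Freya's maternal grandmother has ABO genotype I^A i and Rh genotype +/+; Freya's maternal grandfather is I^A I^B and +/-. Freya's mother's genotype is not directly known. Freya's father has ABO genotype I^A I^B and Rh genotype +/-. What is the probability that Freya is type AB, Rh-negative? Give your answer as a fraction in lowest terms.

Freya's mother's ABO genotype from I^A i × I^A I^B: 1/4 I^A I^A, 1/4 I^A I^B, 1/4 I^A i, 1/4 I^B i.
Crossing each possibility with the father I^A I^B and summing P(type AB): 1/4·1/2 + 1/4·1/2 + 1/4·1/4 + 1/4·1/4 = 3/8.
Similarly for Rh via the mother's Rh distribution: P(Rh-) = 1/8.
Independent loci: 3/8 × 1/8 = 3/64.

3/64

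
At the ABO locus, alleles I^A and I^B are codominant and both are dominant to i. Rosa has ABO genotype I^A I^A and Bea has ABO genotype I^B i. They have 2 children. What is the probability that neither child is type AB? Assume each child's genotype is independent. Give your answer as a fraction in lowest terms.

1/4

ABO cross I^A I^A × I^B i → 1/2 A, 1/2 AB.
So P(type AB) = 1/2 per child.
P(not type AB) = 1/2 for one child; (1/2)^2 = 1/4.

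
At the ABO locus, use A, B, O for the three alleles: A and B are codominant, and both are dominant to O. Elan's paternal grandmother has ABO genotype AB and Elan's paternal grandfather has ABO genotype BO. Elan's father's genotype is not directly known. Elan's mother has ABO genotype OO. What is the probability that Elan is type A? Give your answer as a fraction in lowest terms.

Elan's father's ABO genotype from AB × BO: 1/4 AB, 1/4 AO, 1/4 BB, 1/4 BO.
Crossing each possibility with the mother OO and summing P(type A): 1/4·1/2 + 1/4·1/2 + 1/4·0 + 1/4·0 = 1/4.

1/4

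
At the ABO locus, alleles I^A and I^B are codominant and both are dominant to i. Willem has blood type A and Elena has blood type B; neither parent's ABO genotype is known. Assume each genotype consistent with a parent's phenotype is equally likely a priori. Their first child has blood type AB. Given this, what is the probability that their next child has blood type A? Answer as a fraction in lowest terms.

Possible genotypes: Willem ∈ {I^A I^A, I^A i}; Elena ∈ {I^B I^B, I^B i}.
Weight each parental genotype pair by prior × P(type-AB child):
  I^A I^A × I^B I^B: posterior weight 4/9; P(next child type A) = 0.
  I^A I^A × I^B i: posterior weight 2/9; P(next child type A) = 1/2.
  I^A i × I^B I^B: posterior weight 2/9; P(next child type A) = 0.
  I^A i × I^B i: posterior weight 1/9; P(next child type A) = 1/4.
Weighted sum = 5/36.

5/36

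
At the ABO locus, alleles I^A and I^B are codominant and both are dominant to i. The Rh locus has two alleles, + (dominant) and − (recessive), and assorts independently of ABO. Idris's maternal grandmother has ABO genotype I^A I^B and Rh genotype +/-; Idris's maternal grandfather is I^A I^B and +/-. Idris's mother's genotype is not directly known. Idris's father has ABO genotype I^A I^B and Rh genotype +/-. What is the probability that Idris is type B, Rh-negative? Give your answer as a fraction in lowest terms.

Idris's mother's ABO genotype from I^A I^B × I^A I^B: 1/4 I^A I^A, 1/2 I^A I^B, 1/4 I^B I^B.
Crossing each possibility with the father I^A I^B and summing P(type B): 1/4·0 + 1/2·1/4 + 1/4·1/2 = 1/4.
Similarly for Rh via the mother's Rh distribution: P(Rh-) = 1/4.
Independent loci: 1/4 × 1/4 = 1/16.

1/16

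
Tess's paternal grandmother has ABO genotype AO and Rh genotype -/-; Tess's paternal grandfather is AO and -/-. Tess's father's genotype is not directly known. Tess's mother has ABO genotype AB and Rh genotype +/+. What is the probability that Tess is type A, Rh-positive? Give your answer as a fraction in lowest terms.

1/2

Tess's father's ABO genotype from AO × AO: 1/4 AA, 1/2 AO, 1/4 OO.
Crossing each possibility with the mother AB and summing P(type A): 1/4·1/2 + 1/2·1/2 + 1/4·1/2 = 1/2.
Similarly for Rh via the father's Rh distribution: P(Rh+) = 1.
Independent loci: 1/2 × 1 = 1/2.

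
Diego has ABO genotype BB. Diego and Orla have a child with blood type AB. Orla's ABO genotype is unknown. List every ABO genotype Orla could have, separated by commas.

For each candidate genotype of Orla, check whether crossing it with BB can produce every observed child phenotype.
  AA → possible child types {AB} ✓
  AB → possible child types {B, AB} ✓
  AO → possible child types {B, AB} ✓
  BB → possible child types {B} ✗
  BO → possible child types {B} ✗
  OO → possible child types {B} ✗

AA, AB, AO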